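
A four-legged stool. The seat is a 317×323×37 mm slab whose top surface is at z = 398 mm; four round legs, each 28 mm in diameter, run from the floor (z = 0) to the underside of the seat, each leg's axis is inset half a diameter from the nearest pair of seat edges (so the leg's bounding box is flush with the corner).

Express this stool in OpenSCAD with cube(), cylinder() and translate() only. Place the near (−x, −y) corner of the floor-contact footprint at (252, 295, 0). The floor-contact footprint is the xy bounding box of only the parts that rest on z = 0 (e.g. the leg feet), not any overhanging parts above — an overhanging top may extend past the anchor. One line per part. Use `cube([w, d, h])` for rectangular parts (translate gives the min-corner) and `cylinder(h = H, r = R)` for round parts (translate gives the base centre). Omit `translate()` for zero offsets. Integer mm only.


translate([252, 295, 361]) cube([317, 323, 37]);
translate([266, 309, 0]) cylinder(h = 361, r = 14);
translate([555, 309, 0]) cylinder(h = 361, r = 14);
translate([266, 604, 0]) cylinder(h = 361, r = 14);
translate([555, 604, 0]) cylinder(h = 361, r = 14);


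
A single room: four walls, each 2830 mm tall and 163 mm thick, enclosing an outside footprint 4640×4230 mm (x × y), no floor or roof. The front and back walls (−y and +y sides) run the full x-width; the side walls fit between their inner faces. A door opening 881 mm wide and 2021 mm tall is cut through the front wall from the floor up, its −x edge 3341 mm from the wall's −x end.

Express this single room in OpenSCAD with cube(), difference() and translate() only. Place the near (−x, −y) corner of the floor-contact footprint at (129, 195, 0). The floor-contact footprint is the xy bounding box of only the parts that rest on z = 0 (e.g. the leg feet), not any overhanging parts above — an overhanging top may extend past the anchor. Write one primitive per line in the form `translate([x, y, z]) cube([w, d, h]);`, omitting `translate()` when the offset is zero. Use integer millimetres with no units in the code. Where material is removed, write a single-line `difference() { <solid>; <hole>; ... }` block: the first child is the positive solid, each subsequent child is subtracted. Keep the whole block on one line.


difference() { translate([129, 195, 0]) cube([4640, 163, 2830]); translate([3470, 195, 0]) cube([881, 163, 2021]); }
translate([129, 4262, 0]) cube([4640, 163, 2830]);
translate([129, 358, 0]) cube([163, 3904, 2830]);
translate([4606, 358, 0]) cube([163, 3904, 2830]);


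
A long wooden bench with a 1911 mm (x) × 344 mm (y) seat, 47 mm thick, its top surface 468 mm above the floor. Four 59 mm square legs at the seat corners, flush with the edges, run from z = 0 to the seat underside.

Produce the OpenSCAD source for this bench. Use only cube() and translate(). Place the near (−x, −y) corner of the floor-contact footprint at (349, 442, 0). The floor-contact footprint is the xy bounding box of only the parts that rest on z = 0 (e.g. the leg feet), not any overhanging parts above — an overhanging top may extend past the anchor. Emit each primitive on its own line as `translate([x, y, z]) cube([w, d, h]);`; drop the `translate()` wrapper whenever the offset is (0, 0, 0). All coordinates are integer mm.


translate([349, 442, 421]) cube([1911, 344, 47]);
translate([349, 442, 0]) cube([59, 59, 421]);
translate([349, 727, 0]) cube([59, 59, 421]);
translate([2201, 442, 0]) cube([59, 59, 421]);
translate([2201, 727, 0]) cube([59, 59, 421]);


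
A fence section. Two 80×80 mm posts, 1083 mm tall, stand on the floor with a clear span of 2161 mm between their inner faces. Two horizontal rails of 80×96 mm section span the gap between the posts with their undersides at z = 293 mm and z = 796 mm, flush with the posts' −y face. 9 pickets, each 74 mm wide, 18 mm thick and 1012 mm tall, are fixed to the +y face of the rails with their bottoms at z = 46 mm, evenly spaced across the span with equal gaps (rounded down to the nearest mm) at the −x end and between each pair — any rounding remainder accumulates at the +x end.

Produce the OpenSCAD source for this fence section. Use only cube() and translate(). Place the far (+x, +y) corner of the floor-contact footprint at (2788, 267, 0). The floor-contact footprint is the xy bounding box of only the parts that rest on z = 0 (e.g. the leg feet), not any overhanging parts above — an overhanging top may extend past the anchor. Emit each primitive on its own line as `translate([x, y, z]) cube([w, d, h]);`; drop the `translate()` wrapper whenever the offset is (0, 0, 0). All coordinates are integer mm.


translate([467, 187, 0]) cube([80, 80, 1083]);
translate([2708, 187, 0]) cube([80, 80, 1083]);
translate([547, 187, 293]) cube([2161, 80, 96]);
translate([547, 187, 796]) cube([2161, 80, 96]);
translate([696, 267, 46]) cube([74, 18, 1012]);
translate([919, 267, 46]) cube([74, 18, 1012]);
translate([1142, 267, 46]) cube([74, 18, 1012]);
translate([1365, 267, 46]) cube([74, 18, 1012]);
translate([1588, 267, 46]) cube([74, 18, 1012]);
translate([1811, 267, 46]) cube([74, 18, 1012]);
translate([2034, 267, 46]) cube([74, 18, 1012]);
translate([2257, 267, 46]) cube([74, 18, 1012]);
translate([2480, 267, 46]) cube([74, 18, 1012]);


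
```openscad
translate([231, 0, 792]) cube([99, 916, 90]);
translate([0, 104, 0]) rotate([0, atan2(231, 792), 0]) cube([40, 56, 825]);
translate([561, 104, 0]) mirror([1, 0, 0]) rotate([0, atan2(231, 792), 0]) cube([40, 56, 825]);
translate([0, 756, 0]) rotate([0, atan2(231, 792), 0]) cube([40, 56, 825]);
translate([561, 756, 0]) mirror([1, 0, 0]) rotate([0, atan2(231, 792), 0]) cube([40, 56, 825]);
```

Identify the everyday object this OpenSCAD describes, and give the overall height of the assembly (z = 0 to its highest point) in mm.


A sawhorse. The overall height is 882 mm.

A beam across two mirrored pairs of raked legs — a sawhorse. The beam's underside is at z = 792 (matching the legs' vertical rise in atan2(231, 792)) and the beam is 90 mm tall, so its top is at 792 + 90 = 882 mm. The raked legs top out at the beam's underside, so that is the highest point.


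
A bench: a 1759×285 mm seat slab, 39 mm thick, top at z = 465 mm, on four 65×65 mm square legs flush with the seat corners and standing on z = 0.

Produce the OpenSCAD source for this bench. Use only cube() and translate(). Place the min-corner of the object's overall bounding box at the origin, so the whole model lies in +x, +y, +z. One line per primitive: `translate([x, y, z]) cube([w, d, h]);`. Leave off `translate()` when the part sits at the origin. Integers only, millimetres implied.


translate([0, 0, 426]) cube([1759, 285, 39]);
cube([65, 65, 426]);
translate([0, 220, 0]) cube([65, 65, 426]);
translate([1694, 0, 0]) cube([65, 65, 426]);
translate([1694, 220, 0]) cube([65, 65, 426]);


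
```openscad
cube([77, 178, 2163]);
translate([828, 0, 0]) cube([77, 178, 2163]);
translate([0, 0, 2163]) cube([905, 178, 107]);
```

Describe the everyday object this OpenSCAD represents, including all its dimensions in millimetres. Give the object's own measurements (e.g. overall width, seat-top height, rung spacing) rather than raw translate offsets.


A door frame. The clear opening is 751 mm wide and 2163 mm high. Two 77 mm wide jambs, 178 mm deep, stand either side of the opening from the floor to the top of the opening. A 107 mm thick head sits across the top of both jambs, spanning the full outside width of the frame.


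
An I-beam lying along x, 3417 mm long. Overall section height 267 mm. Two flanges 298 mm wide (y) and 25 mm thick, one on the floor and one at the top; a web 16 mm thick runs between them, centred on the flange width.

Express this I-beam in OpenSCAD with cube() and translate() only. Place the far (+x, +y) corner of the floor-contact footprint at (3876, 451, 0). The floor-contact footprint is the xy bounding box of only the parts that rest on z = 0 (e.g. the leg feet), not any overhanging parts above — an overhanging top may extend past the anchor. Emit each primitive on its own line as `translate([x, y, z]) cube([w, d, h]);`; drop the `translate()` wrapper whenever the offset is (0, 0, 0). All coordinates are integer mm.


translate([459, 153, 0]) cube([3417, 298, 25]);
translate([459, 294, 25]) cube([3417, 16, 217]);
translate([459, 153, 242]) cube([3417, 298, 25]);


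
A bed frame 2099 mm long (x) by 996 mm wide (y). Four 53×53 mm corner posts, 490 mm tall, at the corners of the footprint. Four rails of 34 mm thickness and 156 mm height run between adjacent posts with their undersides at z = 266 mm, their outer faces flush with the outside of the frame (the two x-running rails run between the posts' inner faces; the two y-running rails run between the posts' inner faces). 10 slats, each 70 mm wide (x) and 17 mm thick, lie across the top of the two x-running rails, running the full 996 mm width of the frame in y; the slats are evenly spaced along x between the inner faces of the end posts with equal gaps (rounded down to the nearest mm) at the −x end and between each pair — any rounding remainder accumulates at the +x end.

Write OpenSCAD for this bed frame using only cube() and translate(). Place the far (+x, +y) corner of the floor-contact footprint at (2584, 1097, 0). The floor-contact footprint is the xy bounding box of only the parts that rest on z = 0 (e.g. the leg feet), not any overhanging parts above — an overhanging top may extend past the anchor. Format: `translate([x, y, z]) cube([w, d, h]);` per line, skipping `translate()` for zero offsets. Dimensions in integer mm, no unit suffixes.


// slat z = rail_z + rail_h = 266 + 156 = 422
// slat gap = ⌊(1993 − 10·70) / 11⌋ = 117
translate([485, 101, 0]) cube([53, 53, 490]);
translate([485, 1044, 0]) cube([53, 53, 490]);
translate([2531, 101, 0]) cube([53, 53, 490]);
translate([2531, 1044, 0]) cube([53, 53, 490]);
translate([538, 101, 266]) cube([1993, 34, 156]);
translate([538, 1063, 266]) cube([1993, 34, 156]);
translate([485, 154, 266]) cube([34, 890, 156]);
translate([2550, 154, 266]) cube([34, 890, 156]);
translate([655, 101, 422]) cube([70, 996, 17]);
translate([842, 101, 422]) cube([70, 996, 17]);
translate([1029, 101, 422]) cube([70, 996, 17]);
translate([1216, 101, 422]) cube([70, 996, 17]);
translate([1403, 101, 422]) cube([70, 996, 17]);
translate([1590, 101, 422]) cube([70, 996, 17]);
translate([1777, 101, 422]) cube([70, 996, 17]);
translate([1964, 101, 422]) cube([70, 996, 17]);
translate([2151, 101, 422]) cube([70, 996, 17]);
translate([2338, 101, 422]) cube([70, 996, 17]);


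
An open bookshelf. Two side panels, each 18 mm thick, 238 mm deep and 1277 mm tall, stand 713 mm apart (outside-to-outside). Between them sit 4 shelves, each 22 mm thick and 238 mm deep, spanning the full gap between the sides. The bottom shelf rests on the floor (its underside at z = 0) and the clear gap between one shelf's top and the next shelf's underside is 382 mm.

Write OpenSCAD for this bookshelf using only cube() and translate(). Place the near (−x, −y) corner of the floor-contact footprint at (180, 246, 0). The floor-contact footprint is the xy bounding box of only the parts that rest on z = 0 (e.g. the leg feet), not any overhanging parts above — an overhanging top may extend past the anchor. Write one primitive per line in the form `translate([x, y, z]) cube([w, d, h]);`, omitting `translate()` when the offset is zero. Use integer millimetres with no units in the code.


translate([180, 246, 0]) cube([18, 238, 1277]);
translate([875, 246, 0]) cube([18, 238, 1277]);
translate([198, 246, 0]) cube([677, 238, 22]);
translate([198, 246, 404]) cube([677, 238, 22]);
translate([198, 246, 808]) cube([677, 238, 22]);
translate([198, 246, 1212]) cube([677, 238, 22]);


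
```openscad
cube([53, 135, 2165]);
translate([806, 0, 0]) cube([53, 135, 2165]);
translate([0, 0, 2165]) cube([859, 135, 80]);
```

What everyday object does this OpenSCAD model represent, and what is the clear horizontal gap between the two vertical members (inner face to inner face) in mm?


A door frame. The clear opening width is 753 mm.

Two 2165 mm tall posts with a header on top — a door frame. The left jamb is 53 mm wide at x = 0; the right jamb starts at x = 806. The clear opening is 806 − 53 = 753 mm.


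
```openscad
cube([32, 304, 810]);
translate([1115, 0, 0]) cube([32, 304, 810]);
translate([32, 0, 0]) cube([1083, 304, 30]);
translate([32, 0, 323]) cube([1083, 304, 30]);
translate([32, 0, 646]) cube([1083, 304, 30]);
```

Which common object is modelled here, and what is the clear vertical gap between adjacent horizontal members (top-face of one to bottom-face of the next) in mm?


A bookshelf. The clear shelf gap is 293 mm.

Two tall side panels with 3 horizontal boards between them — a bookshelf. The first two shelf undersides are at z = 0 and z = 323; with shelf thickness 30, the clear gap is 323 − 0 − 30 = 293 mm.


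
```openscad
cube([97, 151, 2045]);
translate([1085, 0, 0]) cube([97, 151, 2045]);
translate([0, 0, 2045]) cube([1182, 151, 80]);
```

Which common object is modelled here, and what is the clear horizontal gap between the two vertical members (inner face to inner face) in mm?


A door frame. The clear opening width is 988 mm.

Two 2045 mm tall posts with a header on top — a door frame. The left jamb is 97 mm wide at x = 0; the right jamb starts at x = 1085. The clear opening is 1085 − 97 = 988 mm.


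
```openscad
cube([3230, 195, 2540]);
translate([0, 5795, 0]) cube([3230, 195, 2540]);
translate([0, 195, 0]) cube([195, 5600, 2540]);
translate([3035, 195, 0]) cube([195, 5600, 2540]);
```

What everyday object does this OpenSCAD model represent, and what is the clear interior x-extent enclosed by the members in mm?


A house (or room) frame. The interior width is 2840 mm.

Four 2540 mm walls enclosing a rectangle with no floor or roof — a room or house frame. Outside width is 3230 mm and wall thickness is 195 mm, so the interior width is 3230 − 2 × 195 = 2840 mm.


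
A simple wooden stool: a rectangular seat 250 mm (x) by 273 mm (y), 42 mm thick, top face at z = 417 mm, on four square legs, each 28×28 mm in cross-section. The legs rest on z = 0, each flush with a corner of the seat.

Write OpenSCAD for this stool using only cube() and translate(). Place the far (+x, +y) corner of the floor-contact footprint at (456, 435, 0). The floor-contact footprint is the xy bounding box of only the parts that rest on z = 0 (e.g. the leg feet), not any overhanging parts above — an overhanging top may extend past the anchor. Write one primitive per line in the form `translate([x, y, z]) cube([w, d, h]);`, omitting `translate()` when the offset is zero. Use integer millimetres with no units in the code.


translate([206, 162, 375]) cube([250, 273, 42]);
translate([206, 162, 0]) cube([28, 28, 375]);
translate([428, 162, 0]) cube([28, 28, 375]);
translate([206, 407, 0]) cube([28, 28, 375]);
translate([428, 407, 0]) cube([28, 28, 375]);


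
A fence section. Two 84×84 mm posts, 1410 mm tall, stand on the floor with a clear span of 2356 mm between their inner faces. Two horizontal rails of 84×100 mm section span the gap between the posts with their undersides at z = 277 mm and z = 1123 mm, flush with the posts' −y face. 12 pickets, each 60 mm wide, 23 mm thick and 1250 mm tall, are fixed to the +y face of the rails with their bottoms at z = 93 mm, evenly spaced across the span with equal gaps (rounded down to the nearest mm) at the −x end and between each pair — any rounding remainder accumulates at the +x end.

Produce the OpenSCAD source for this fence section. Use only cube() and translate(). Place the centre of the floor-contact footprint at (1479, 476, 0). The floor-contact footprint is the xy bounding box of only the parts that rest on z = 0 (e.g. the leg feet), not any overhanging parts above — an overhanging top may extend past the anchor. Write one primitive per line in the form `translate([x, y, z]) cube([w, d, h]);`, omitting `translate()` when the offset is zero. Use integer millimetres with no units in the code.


translate([217, 434, 0]) cube([84, 84, 1410]);
translate([2657, 434, 0]) cube([84, 84, 1410]);
translate([301, 434, 277]) cube([2356, 84, 100]);
translate([301, 434, 1123]) cube([2356, 84, 100]);
translate([426, 518, 93]) cube([60, 23, 1250]);
translate([611, 518, 93]) cube([60, 23, 1250]);
translate([796, 518, 93]) cube([60, 23, 1250]);
translate([981, 518, 93]) cube([60, 23, 1250]);
translate([1166, 518, 93]) cube([60, 23, 1250]);
translate([1351, 518, 93]) cube([60, 23, 1250]);
translate([1536, 518, 93]) cube([60, 23, 1250]);
translate([1721, 518, 93]) cube([60, 23, 1250]);
translate([1906, 518, 93]) cube([60, 23, 1250]);
translate([2091, 518, 93]) cube([60, 23, 1250]);
translate([2276, 518, 93]) cube([60, 23, 1250]);
translate([2461, 518, 93]) cube([60, 23, 1250]);


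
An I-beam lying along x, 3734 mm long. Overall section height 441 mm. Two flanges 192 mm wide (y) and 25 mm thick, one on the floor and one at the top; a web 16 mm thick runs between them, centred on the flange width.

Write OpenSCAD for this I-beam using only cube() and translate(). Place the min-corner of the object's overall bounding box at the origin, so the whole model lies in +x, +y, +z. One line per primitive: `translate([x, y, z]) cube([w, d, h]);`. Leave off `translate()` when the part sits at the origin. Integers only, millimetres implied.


cube([3734, 192, 25]);
translate([0, 88, 25]) cube([3734, 16, 391]);
translate([0, 0, 416]) cube([3734, 192, 25]);


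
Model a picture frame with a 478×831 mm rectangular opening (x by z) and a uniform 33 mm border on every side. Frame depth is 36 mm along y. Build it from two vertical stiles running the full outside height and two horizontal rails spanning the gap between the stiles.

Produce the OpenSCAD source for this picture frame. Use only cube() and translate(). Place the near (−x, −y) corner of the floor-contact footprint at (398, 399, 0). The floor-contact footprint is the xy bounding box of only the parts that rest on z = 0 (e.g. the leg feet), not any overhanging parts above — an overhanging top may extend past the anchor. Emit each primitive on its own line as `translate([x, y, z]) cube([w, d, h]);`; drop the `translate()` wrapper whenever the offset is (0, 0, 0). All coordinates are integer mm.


translate([398, 399, 0]) cube([33, 36, 897]);
translate([909, 399, 0]) cube([33, 36, 897]);
translate([431, 399, 0]) cube([478, 36, 33]);
translate([431, 399, 864]) cube([478, 36, 33]);


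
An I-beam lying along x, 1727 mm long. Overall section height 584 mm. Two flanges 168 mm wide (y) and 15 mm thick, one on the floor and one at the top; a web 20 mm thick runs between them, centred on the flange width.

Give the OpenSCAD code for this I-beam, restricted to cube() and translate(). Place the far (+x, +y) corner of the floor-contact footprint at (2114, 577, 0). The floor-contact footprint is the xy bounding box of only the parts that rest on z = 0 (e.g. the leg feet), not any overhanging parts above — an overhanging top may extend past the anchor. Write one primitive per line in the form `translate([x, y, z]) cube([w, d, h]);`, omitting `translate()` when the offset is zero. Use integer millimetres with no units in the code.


translate([387, 409, 0]) cube([1727, 168, 15]);
translate([387, 483, 15]) cube([1727, 20, 554]);
translate([387, 409, 569]) cube([1727, 168, 15]);


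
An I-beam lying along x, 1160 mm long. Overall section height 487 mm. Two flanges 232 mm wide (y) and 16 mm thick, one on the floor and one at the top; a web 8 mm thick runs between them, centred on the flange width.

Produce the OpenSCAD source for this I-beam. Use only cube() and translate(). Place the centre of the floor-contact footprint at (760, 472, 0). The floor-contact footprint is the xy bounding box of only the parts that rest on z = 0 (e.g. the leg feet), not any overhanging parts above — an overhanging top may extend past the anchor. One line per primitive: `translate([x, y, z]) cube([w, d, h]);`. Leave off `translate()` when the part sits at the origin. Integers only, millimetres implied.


translate([180, 356, 0]) cube([1160, 232, 16]);
translate([180, 468, 16]) cube([1160, 8, 455]);
translate([180, 356, 471]) cube([1160, 232, 16]);


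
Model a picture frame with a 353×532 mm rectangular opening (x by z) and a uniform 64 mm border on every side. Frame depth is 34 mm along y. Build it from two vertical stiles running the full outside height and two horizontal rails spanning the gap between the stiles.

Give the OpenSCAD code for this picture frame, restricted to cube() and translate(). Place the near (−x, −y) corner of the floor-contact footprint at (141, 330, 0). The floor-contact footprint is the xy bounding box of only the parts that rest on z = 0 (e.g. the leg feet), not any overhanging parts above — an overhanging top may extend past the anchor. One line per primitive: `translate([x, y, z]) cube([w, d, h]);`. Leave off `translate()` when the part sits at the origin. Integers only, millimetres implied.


translate([141, 330, 0]) cube([64, 34, 660]);
translate([558, 330, 0]) cube([64, 34, 660]);
translate([205, 330, 0]) cube([353, 34, 64]);
translate([205, 330, 596]) cube([353, 34, 64]);


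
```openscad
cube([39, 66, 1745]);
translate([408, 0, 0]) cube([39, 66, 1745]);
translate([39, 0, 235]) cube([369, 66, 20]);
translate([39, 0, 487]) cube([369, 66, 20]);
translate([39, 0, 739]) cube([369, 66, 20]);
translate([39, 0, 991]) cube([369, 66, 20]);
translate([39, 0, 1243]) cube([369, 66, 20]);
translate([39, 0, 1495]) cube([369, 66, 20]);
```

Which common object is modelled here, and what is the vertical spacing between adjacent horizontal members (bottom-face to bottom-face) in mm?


A ladder. The rung spacing is 252 mm.

Two tall 39×66 posts with 6 short bars between them — a ladder. Adjacent rungs sit at z = 235 and z = 487, so the spacing is 487 − 235 = 252 mm.


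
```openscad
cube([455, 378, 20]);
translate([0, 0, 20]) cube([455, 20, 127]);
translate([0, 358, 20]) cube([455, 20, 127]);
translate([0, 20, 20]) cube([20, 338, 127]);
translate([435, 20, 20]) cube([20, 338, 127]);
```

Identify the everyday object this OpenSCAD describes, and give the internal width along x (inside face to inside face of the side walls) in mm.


An open box. The internal width is 415 mm.

A 455×378 base slab with four walls standing on it — an open box. The base is 455 mm wide and the walls are 20 mm thick, so the internal width is 455 − 2 × 20 = 415 mm.


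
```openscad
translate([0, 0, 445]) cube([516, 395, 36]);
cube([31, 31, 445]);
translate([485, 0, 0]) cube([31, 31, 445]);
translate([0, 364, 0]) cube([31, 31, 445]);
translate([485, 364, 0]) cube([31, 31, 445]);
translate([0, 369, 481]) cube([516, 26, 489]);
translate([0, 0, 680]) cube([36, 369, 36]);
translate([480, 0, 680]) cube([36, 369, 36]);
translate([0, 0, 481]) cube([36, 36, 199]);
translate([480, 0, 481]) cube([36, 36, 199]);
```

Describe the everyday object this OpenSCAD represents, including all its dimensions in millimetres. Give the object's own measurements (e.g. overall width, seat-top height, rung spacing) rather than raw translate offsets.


A chair. The seat is a 516×395×36 mm slab with its top at z = 481 mm, on four 31×31 mm corner legs (flush with the seat edges, standing on z = 0). A flat backrest 26 mm thick, 489 mm tall, spans the full seat width and rises from the seat top along its +y edge, rear face flush with the rear of the seat. Two armrests of 36×36 mm section run along each side from the seat's front edge to the front of the backrest, top faces 235 mm above the seat top and outer faces flush with the seat's x-edges; a 36×36 mm post under the front of each armrest stands on the seat at the front corner.


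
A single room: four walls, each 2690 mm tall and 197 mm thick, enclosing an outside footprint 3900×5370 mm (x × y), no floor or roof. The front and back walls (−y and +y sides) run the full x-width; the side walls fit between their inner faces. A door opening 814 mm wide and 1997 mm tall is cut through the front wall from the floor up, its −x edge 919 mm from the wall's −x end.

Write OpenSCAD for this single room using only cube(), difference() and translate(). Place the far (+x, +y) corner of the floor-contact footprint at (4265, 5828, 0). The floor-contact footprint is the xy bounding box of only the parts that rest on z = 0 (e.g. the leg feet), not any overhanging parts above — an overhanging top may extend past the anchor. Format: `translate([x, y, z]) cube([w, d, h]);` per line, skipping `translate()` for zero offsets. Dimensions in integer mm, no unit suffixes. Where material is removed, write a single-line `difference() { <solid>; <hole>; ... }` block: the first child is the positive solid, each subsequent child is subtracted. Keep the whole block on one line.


difference() { translate([365, 458, 0]) cube([3900, 197, 2690]); translate([1284, 458, 0]) cube([814, 197, 1997]); }
translate([365, 5631, 0]) cube([3900, 197, 2690]);
translate([365, 655, 0]) cube([197, 4976, 2690]);
translate([4068, 655, 0]) cube([197, 4976, 2690]);


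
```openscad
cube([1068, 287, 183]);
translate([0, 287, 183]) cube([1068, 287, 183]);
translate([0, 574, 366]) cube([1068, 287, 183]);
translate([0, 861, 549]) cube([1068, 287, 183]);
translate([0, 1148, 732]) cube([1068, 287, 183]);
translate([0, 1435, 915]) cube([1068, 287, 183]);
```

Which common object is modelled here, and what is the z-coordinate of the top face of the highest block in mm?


A staircase. The total rise is 1098 mm.

6 identical blocks, each offset up and back from the previous — a staircase. Each step is 183 mm tall and there are 6 of them, so the total rise is 6 × 183 = 1098 mm.


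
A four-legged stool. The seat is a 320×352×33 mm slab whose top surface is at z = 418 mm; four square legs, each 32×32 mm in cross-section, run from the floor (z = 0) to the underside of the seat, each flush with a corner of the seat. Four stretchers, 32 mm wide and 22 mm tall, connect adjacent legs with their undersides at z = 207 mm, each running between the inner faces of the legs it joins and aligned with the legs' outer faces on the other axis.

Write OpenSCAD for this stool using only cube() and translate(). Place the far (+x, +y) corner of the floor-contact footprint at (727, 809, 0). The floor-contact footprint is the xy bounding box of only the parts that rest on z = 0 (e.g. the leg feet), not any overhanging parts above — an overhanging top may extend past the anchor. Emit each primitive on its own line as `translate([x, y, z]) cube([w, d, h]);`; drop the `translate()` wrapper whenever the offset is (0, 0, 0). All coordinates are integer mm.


// leg_h = 418 - 33 = 385
// stretcher span = 320 - 2*32 = 256
translate([407, 457, 385]) cube([320, 352, 33]);
translate([407, 457, 0]) cube([32, 32, 385]);
translate([695, 457, 0]) cube([32, 32, 385]);
translate([407, 777, 0]) cube([32, 32, 385]);
translate([695, 777, 0]) cube([32, 32, 385]);
translate([439, 457, 207]) cube([256, 32, 22]);
translate([439, 777, 207]) cube([256, 32, 22]);
translate([407, 489, 207]) cube([32, 288, 22]);
translate([695, 489, 207]) cube([32, 288, 22]);


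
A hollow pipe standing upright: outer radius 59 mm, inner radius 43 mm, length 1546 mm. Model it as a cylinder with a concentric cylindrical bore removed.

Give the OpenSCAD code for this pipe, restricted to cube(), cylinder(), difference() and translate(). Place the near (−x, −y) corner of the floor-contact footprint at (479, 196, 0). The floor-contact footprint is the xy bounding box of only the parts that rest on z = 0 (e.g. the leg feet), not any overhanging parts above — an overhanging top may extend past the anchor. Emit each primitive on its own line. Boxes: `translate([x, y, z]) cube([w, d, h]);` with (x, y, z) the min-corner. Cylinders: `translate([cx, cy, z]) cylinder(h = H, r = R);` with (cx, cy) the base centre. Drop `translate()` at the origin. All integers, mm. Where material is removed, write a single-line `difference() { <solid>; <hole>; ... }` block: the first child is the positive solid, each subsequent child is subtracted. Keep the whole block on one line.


difference() { translate([538, 255, 0]) cylinder(h = 1546, r = 59); translate([538, 255, 0]) cylinder(h = 1546, r = 43); }


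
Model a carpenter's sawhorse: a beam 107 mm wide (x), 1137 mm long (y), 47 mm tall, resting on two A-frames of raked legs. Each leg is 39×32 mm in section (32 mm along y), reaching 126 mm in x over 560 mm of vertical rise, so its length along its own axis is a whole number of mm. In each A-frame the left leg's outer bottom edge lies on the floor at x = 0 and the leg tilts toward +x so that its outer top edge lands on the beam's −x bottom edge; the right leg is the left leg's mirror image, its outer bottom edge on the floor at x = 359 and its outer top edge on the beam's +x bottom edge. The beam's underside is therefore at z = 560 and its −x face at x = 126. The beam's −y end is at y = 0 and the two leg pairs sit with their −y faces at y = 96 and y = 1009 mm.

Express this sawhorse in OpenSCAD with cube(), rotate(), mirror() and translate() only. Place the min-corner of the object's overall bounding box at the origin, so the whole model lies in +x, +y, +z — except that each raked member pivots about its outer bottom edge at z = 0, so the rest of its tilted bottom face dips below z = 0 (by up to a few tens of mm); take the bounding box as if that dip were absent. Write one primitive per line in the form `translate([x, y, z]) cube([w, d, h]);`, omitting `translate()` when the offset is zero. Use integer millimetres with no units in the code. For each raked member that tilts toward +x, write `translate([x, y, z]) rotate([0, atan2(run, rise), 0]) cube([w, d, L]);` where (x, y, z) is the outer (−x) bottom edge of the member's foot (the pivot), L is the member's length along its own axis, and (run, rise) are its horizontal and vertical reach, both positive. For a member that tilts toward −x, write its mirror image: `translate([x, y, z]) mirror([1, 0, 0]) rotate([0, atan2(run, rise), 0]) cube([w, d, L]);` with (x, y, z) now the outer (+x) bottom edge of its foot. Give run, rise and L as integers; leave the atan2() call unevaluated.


// leg length = √(126² + 560²) = 574
// right-leg outer foot x = 2·126 + 107 = 359
// beam min-corner = (126, 0, 560)
translate([126, 0, 560]) cube([107, 1137, 47]);
translate([0, 96, 0]) rotate([0, atan2(126, 560), 0]) cube([39, 32, 574]);
translate([359, 96, 0]) mirror([1, 0, 0]) rotate([0, atan2(126, 560), 0]) cube([39, 32, 574]);
translate([0, 1009, 0]) rotate([0, atan2(126, 560), 0]) cube([39, 32, 574]);
translate([359, 1009, 0]) mirror([1, 0, 0]) rotate([0, atan2(126, 560), 0]) cube([39, 32, 574]);


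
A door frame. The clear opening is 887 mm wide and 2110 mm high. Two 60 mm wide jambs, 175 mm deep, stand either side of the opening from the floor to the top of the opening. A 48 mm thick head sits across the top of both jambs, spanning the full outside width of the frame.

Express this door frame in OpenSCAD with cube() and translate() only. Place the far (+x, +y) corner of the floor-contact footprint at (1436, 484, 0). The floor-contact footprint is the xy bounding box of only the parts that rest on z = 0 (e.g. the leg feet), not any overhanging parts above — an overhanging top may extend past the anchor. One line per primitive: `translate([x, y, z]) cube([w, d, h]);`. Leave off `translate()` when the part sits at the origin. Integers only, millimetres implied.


translate([429, 309, 0]) cube([60, 175, 2110]);
translate([1376, 309, 0]) cube([60, 175, 2110]);
translate([429, 309, 2110]) cube([1007, 175, 48]);


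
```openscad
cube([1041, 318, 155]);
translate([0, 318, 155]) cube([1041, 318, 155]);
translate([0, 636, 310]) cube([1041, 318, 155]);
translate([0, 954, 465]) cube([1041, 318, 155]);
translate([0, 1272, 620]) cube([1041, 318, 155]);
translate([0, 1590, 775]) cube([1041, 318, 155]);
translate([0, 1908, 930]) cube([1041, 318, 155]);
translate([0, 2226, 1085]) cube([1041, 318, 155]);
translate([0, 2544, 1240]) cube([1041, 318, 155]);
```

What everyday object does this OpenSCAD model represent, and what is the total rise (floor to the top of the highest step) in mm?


A staircase. The total rise is 1395 mm.

9 identical blocks, each offset up and back from the previous — a staircase. Each step is 155 mm tall and there are 9 of them, so the total rise is 9 × 155 = 1395 mm.


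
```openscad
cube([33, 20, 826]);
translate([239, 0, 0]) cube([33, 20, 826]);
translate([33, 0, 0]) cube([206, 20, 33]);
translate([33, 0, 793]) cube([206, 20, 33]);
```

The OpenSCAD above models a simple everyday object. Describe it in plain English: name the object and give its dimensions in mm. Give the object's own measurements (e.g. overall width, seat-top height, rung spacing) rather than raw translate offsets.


A rectangular picture frame lying in the x–z plane (depth along y). The opening is 206 mm wide (x) by 760 mm tall (z), surrounded by a border 33 mm wide on all four sides. The frame is 20 mm deep and is made of two full-height vertical stiles with two horizontal rails fitted between them.


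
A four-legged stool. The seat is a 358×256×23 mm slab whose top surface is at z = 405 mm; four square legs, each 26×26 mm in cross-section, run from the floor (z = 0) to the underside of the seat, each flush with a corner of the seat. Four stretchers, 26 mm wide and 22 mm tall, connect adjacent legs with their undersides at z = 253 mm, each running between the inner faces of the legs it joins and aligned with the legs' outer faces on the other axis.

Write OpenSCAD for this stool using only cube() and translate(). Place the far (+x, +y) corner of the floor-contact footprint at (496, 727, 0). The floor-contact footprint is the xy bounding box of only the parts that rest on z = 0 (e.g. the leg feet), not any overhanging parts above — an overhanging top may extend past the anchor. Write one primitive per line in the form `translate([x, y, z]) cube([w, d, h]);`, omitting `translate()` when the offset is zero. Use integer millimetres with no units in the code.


// leg_h = 405 - 23 = 382
// stretcher span = 358 - 2*26 = 306
translate([138, 471, 382]) cube([358, 256, 23]);
translate([138, 471, 0]) cube([26, 26, 382]);
translate([470, 471, 0]) cube([26, 26, 382]);
translate([138, 701, 0]) cube([26, 26, 382]);
translate([470, 701, 0]) cube([26, 26, 382]);
translate([164, 471, 253]) cube([306, 26, 22]);
translate([164, 701, 253]) cube([306, 26, 22]);
translate([138, 497, 253]) cube([26, 204, 22]);
translate([470, 497, 253]) cube([26, 204, 22]);


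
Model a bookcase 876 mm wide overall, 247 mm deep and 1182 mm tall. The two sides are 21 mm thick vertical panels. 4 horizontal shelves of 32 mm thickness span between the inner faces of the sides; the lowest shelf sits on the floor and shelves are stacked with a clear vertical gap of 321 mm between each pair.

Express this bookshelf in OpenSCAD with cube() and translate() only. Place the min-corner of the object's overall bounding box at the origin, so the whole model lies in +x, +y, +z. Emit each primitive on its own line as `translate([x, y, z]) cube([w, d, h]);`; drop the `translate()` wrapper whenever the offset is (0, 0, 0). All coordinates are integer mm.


cube([21, 247, 1182]);
translate([855, 0, 0]) cube([21, 247, 1182]);
translate([21, 0, 0]) cube([834, 247, 32]);
translate([21, 0, 353]) cube([834, 247, 32]);
translate([21, 0, 706]) cube([834, 247, 32]);
translate([21, 0, 1059]) cube([834, 247, 32]);


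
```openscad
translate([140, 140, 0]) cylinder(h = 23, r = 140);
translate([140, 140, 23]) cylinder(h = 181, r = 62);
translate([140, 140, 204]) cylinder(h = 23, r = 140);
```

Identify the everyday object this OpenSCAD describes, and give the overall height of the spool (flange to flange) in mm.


A spool. The overall height is 227 mm.

Three coaxial cylinders, large–small–large — a spool. Two 23 mm flanges and a 181 mm core give 23 + 181 + 23 = 227 mm.


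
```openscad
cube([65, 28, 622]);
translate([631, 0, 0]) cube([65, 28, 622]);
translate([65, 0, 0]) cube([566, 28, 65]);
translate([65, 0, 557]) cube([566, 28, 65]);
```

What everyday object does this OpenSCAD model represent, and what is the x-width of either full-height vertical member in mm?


A picture frame. The border width is 65 mm.

Four thin pieces enclosing a rectangular opening — a picture frame. The two full-height stiles are 622 mm tall; the top rail sits at z = 557 and is 65 mm tall, so the border above the opening is 622 − 557 = 65 mm, matching the stile x-width.


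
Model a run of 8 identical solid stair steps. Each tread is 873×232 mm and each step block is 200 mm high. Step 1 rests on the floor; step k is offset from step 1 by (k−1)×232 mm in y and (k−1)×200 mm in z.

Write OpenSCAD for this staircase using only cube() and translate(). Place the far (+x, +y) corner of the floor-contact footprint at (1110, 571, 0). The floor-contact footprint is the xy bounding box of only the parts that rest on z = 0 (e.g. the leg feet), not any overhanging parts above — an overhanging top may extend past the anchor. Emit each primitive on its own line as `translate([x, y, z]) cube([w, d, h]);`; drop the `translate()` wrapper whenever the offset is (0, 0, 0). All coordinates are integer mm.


translate([237, 339, 0]) cube([873, 232, 200]);
translate([237, 571, 200]) cube([873, 232, 200]);
translate([237, 803, 400]) cube([873, 232, 200]);
translate([237, 1035, 600]) cube([873, 232, 200]);
translate([237, 1267, 800]) cube([873, 232, 200]);
translate([237, 1499, 1000]) cube([873, 232, 200]);
translate([237, 1731, 1200]) cube([873, 232, 200]);
translate([237, 1963, 1400]) cube([873, 232, 200]);


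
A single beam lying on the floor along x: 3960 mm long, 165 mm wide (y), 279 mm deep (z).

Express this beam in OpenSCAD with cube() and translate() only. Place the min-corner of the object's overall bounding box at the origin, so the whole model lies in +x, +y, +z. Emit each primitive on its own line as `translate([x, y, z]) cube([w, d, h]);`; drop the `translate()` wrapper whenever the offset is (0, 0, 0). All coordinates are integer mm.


cube([3960, 165, 279]);


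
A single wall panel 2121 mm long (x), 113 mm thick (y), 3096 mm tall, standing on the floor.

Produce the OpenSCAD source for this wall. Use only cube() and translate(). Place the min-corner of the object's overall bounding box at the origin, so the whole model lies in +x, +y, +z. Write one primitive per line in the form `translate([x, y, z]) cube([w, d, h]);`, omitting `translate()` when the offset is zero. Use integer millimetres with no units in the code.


cube([2121, 113, 3096]);


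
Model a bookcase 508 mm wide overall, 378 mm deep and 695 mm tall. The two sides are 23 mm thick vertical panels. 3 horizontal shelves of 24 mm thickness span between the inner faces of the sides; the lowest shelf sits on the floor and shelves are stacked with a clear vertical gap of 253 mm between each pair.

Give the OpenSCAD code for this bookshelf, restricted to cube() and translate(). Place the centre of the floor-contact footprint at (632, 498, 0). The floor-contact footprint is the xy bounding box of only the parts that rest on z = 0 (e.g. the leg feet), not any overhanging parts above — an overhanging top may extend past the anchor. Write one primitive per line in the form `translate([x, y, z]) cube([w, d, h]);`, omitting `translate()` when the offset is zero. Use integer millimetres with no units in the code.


translate([378, 309, 0]) cube([23, 378, 695]);
translate([863, 309, 0]) cube([23, 378, 695]);
translate([401, 309, 0]) cube([462, 378, 24]);
translate([401, 309, 277]) cube([462, 378, 24]);
translate([401, 309, 554]) cube([462, 378, 24]);


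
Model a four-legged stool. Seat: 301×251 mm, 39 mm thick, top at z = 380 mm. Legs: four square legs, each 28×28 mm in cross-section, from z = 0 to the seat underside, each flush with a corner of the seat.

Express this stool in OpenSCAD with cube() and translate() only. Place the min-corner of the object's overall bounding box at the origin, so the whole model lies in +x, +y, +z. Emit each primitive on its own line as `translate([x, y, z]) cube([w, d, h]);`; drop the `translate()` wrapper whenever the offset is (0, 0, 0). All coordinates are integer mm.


translate([0, 0, 341]) cube([301, 251, 39]);
cube([28, 28, 341]);
translate([273, 0, 0]) cube([28, 28, 341]);
translate([0, 223, 0]) cube([28, 28, 341]);
translate([273, 223, 0]) cube([28, 28, 341]);
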